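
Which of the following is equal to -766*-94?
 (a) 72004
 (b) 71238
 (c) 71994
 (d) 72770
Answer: a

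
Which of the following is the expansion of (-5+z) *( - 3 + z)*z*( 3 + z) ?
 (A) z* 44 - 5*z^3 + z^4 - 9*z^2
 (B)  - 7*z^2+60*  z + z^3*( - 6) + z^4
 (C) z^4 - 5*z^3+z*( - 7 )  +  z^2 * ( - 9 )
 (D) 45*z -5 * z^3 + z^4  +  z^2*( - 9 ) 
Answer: D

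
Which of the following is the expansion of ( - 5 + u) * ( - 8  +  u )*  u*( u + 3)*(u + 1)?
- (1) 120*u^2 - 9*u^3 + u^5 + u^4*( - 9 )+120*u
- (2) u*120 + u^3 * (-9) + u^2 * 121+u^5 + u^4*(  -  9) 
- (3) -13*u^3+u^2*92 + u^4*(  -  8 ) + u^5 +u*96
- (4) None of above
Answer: 2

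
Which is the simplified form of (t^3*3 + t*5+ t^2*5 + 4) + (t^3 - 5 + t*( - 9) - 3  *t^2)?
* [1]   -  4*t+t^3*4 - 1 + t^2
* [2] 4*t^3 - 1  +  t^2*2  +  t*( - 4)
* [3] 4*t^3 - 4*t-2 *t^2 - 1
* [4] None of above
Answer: 2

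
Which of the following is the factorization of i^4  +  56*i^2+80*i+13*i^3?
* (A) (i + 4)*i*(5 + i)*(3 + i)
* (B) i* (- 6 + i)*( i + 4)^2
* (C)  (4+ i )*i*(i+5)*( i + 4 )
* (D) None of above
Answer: C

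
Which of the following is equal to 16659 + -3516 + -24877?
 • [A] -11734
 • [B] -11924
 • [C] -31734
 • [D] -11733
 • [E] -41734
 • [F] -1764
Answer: A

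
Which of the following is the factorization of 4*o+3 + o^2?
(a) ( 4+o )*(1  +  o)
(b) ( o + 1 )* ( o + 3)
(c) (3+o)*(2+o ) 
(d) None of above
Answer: b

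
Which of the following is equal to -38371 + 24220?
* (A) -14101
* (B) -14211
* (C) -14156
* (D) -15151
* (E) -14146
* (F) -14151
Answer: F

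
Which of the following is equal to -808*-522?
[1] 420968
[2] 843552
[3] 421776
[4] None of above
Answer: 3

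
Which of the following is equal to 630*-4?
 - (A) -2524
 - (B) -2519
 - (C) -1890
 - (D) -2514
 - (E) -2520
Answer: E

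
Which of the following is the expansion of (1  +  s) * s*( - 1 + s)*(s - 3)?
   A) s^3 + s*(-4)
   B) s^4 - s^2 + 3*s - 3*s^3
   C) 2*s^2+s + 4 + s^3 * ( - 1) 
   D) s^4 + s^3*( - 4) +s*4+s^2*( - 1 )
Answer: B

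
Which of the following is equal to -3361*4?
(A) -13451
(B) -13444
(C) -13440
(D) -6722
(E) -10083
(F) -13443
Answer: B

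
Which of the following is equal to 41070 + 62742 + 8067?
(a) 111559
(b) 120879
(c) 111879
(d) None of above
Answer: c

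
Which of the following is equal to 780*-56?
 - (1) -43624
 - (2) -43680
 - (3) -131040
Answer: 2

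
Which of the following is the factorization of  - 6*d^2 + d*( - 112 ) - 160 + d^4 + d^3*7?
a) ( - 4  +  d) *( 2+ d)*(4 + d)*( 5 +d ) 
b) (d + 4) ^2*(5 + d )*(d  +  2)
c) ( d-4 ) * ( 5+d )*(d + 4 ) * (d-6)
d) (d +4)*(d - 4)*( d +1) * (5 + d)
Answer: a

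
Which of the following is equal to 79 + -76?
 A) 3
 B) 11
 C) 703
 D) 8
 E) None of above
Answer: A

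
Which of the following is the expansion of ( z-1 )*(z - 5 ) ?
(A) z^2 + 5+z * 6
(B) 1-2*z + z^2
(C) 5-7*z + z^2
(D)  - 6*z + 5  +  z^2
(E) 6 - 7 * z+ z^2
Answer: D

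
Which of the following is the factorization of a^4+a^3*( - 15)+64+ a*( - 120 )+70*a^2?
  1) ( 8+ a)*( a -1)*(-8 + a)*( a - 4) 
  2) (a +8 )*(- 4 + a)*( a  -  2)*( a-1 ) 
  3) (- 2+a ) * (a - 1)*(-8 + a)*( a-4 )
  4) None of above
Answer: 3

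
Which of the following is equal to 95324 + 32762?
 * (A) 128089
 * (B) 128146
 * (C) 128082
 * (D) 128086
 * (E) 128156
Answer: D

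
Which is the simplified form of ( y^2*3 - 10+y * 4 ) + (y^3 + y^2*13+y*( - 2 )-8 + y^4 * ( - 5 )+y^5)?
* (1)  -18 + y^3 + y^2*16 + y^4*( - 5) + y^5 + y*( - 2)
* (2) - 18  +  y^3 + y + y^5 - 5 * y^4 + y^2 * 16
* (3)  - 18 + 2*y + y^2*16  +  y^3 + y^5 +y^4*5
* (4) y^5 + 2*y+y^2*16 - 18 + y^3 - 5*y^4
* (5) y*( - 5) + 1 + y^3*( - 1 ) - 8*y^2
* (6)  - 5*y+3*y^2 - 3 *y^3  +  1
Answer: 4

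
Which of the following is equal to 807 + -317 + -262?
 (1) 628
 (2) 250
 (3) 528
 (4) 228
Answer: 4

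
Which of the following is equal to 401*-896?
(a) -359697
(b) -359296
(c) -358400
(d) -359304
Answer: b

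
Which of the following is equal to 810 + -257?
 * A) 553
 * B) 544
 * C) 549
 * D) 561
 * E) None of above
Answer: A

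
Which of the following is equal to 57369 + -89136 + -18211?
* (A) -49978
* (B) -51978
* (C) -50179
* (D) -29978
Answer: A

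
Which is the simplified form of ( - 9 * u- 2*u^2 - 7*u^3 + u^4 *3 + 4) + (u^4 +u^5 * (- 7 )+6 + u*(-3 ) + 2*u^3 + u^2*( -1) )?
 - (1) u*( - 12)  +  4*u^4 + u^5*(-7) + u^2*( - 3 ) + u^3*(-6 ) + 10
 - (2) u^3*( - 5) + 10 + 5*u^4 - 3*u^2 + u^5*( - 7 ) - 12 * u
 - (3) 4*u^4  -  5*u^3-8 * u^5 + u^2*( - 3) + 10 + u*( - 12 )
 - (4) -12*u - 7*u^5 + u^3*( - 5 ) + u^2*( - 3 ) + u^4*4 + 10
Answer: 4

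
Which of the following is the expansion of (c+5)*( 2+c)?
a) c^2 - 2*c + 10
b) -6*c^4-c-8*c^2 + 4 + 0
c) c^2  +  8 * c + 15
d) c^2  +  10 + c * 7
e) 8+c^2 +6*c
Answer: d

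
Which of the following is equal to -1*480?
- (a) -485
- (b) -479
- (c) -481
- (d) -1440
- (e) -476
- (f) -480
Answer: f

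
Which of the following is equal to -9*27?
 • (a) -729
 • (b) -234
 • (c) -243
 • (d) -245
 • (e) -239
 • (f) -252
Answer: c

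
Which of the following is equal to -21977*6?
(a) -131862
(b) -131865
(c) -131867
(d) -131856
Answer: a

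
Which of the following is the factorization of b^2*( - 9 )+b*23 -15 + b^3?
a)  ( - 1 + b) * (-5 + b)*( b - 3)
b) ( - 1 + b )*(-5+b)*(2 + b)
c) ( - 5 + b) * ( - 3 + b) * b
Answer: a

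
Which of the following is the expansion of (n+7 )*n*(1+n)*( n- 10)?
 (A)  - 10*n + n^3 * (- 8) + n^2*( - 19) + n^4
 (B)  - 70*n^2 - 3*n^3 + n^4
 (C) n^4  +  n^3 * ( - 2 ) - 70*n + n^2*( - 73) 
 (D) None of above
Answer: C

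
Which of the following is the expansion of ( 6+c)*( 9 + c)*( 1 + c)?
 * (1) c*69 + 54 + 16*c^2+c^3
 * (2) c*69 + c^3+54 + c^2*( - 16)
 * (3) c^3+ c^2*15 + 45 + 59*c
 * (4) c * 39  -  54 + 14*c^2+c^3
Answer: 1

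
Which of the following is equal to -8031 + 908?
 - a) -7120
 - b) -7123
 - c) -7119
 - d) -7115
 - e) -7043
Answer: b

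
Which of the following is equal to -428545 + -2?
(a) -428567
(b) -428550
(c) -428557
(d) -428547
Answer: d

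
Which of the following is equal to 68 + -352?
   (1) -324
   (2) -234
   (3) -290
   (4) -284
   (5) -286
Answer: 4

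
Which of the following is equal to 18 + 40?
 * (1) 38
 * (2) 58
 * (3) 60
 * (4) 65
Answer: 2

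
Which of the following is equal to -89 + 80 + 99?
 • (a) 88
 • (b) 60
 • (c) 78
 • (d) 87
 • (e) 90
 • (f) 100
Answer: e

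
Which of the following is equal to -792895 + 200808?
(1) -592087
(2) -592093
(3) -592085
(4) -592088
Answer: 1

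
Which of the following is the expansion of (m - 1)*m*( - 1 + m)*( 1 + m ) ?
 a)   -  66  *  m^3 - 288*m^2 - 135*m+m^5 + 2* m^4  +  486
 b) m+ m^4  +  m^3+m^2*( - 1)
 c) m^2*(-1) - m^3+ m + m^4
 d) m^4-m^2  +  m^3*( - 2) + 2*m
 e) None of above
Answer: c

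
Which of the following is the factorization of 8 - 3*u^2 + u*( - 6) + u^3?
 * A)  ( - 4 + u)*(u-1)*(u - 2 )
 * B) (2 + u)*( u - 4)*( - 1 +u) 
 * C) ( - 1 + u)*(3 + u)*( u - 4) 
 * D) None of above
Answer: B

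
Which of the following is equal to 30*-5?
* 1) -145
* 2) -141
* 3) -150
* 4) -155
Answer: 3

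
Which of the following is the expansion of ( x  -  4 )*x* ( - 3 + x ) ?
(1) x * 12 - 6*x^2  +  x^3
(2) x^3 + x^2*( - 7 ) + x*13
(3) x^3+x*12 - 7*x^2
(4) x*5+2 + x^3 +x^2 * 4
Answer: 3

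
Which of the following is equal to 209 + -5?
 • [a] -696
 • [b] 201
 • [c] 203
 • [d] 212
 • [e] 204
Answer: e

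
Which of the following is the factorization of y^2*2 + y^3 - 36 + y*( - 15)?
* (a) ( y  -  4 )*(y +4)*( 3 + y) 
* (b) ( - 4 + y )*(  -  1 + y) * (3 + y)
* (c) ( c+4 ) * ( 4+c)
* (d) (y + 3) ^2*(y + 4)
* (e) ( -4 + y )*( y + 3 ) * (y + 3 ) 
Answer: e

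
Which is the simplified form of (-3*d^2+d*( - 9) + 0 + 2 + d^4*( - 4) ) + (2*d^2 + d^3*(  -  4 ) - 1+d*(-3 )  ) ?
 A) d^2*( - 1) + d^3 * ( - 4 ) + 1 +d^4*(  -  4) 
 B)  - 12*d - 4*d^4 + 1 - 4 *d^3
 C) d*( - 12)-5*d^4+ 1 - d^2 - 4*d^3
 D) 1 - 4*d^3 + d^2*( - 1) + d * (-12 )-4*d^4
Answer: D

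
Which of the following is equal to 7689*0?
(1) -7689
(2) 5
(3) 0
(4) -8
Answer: 3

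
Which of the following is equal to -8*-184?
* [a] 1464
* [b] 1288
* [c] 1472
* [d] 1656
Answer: c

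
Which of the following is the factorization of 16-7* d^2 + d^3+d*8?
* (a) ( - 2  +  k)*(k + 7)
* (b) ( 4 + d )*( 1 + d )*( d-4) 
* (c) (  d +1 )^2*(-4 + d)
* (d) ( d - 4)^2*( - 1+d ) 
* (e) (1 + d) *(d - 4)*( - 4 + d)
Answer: e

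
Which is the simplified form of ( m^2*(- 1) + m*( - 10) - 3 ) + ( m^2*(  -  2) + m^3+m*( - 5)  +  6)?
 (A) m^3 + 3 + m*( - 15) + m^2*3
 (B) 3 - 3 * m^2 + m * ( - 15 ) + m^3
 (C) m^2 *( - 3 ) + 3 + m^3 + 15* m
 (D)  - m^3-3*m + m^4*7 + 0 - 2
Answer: B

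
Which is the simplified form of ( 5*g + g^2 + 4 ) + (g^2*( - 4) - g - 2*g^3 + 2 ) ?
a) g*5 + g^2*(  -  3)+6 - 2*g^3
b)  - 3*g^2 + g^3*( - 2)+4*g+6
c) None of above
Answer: b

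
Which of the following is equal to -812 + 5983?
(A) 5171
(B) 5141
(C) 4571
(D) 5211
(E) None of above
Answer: A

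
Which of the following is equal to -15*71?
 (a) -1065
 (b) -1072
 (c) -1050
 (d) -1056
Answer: a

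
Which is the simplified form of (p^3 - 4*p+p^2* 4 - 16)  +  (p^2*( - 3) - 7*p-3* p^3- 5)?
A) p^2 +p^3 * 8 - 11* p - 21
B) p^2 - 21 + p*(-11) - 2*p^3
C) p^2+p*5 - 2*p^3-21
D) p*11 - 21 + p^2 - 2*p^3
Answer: B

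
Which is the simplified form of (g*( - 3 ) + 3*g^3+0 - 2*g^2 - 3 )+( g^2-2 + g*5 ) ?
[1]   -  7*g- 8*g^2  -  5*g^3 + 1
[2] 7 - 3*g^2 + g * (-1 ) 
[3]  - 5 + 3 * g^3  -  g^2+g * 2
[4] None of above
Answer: 3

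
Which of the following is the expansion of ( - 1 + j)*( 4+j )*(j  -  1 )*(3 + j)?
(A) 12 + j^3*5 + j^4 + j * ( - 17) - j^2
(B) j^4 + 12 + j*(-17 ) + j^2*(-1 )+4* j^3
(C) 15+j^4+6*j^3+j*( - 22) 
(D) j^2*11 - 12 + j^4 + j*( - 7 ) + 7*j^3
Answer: A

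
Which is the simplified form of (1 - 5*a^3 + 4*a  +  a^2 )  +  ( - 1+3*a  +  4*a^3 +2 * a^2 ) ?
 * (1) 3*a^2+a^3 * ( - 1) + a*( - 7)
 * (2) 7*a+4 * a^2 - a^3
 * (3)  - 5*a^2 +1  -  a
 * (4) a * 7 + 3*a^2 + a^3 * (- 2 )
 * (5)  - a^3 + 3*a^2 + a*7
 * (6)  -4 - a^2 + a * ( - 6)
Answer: 5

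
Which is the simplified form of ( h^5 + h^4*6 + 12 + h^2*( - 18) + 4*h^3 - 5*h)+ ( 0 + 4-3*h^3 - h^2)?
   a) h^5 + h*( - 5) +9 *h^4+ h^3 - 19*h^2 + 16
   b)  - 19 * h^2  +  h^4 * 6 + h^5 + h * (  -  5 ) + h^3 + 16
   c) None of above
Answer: b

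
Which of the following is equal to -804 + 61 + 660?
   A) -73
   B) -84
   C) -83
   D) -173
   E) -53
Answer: C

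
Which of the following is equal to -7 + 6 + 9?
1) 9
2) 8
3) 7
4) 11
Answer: 2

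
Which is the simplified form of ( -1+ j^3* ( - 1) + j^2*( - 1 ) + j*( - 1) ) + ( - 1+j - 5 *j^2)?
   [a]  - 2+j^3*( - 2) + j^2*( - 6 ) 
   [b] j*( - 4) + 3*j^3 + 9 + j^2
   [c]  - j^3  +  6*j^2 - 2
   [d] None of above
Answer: d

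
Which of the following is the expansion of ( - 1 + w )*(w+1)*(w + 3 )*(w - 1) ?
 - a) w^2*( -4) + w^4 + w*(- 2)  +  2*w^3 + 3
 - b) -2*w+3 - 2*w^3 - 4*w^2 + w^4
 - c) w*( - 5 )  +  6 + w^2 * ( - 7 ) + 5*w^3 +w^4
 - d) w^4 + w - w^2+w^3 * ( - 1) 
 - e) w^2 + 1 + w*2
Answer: a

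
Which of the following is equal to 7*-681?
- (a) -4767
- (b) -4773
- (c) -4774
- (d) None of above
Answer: a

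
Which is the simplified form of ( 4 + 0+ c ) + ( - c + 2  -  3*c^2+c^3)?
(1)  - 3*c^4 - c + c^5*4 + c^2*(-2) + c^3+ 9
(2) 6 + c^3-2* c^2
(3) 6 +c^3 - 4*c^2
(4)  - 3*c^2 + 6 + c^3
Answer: 4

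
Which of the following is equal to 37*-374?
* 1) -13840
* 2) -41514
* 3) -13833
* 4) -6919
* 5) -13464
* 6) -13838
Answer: 6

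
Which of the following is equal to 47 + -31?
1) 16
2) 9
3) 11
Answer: 1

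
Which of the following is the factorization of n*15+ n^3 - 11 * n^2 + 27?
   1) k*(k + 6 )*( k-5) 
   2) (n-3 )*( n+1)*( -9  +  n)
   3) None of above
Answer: 2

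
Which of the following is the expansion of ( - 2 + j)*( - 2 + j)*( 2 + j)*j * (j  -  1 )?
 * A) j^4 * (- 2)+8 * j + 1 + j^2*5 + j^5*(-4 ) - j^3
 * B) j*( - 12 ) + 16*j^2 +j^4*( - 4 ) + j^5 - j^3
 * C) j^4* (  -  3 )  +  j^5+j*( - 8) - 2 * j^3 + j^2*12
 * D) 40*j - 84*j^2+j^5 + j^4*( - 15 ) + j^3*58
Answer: C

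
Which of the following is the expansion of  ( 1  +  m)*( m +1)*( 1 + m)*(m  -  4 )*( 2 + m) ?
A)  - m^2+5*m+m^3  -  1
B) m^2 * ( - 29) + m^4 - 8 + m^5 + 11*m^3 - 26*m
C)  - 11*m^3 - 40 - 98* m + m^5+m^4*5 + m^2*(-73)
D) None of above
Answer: D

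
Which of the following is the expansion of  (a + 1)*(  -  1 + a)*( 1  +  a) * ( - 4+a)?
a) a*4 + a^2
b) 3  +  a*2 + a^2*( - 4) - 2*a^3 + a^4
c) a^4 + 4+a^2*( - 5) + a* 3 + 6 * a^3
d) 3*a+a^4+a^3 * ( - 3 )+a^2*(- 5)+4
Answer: d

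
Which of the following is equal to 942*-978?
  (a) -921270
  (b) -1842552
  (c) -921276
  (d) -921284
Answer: c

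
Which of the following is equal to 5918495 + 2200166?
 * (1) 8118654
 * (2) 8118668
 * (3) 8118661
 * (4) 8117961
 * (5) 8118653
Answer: 3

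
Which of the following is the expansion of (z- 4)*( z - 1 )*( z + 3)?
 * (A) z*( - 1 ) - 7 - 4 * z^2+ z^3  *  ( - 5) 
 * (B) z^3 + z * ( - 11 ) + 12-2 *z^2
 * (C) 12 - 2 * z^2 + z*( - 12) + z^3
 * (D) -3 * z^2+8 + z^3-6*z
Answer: B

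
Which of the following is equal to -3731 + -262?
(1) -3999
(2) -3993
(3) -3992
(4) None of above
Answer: 2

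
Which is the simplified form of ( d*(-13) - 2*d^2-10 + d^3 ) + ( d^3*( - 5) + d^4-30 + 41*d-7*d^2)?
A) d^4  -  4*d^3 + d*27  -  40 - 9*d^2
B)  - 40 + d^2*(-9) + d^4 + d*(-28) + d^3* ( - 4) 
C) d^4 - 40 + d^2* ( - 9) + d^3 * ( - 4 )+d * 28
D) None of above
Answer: C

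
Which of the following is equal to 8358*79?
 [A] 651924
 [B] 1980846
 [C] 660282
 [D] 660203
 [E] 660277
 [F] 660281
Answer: C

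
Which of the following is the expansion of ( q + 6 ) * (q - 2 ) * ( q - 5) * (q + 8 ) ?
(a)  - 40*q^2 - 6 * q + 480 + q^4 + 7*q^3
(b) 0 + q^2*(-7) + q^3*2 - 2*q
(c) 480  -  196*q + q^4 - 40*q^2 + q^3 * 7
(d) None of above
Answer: c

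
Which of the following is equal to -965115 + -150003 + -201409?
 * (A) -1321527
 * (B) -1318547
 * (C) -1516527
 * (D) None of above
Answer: D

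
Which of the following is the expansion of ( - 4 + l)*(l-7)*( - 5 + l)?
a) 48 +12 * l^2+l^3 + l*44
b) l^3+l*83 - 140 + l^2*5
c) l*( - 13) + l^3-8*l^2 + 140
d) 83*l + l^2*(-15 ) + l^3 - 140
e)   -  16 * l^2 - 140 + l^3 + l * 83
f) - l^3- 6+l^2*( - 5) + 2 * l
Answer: e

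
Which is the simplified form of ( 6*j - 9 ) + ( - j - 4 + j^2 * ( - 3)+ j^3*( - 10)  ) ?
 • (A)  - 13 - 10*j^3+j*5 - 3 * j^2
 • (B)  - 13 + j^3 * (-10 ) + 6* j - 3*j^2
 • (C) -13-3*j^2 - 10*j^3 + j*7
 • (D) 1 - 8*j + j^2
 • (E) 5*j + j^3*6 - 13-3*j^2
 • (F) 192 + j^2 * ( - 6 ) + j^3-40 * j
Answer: A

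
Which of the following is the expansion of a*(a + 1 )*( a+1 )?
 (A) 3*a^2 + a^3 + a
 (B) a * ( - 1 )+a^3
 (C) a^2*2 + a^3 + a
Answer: C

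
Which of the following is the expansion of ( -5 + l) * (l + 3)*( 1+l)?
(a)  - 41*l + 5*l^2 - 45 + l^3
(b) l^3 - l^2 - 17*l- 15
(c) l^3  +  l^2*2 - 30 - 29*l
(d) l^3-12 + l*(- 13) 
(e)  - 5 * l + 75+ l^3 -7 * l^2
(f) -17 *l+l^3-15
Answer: b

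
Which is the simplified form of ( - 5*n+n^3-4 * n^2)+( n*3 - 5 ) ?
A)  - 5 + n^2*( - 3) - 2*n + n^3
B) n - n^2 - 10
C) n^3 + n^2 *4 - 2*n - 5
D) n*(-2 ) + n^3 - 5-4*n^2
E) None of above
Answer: D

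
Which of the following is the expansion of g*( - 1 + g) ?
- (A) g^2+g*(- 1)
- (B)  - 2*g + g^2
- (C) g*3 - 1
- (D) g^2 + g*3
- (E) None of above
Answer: A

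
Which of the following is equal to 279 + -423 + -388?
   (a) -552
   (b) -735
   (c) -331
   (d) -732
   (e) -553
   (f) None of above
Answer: f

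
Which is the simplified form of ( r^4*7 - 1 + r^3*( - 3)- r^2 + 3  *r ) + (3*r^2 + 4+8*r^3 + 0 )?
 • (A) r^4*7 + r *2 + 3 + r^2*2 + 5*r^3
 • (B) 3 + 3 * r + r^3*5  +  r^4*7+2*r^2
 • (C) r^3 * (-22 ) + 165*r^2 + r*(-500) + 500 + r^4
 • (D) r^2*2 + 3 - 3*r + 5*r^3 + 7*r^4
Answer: B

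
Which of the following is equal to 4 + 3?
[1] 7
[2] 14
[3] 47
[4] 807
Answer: 1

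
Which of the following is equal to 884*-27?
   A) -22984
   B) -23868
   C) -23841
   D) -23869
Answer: B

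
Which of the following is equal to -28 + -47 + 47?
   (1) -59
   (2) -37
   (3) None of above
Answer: 3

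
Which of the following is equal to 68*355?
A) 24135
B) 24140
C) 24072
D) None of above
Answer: B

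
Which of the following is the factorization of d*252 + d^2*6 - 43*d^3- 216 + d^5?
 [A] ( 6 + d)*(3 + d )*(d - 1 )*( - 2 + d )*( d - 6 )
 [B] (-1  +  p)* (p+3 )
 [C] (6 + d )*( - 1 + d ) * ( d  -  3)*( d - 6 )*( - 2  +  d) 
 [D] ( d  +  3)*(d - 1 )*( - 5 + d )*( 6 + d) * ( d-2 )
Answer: A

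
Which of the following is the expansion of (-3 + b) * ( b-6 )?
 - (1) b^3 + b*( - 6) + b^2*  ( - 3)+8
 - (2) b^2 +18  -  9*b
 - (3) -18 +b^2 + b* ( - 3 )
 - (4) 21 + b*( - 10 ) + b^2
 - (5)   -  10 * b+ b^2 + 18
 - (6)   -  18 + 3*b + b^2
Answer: 2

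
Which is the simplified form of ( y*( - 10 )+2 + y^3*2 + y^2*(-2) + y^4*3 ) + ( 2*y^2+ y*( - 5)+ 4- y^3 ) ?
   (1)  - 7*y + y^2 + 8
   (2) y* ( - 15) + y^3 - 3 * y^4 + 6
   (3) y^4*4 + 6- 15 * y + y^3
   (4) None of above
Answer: 4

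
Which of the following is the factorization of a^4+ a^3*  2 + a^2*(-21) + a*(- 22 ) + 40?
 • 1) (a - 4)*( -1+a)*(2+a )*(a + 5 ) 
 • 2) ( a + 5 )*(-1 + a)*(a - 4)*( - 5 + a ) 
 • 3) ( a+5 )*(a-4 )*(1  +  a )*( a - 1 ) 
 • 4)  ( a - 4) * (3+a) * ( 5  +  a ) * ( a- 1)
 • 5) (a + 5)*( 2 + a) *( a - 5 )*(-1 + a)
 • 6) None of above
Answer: 1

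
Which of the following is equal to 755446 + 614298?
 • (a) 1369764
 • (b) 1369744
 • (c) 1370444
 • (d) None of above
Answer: b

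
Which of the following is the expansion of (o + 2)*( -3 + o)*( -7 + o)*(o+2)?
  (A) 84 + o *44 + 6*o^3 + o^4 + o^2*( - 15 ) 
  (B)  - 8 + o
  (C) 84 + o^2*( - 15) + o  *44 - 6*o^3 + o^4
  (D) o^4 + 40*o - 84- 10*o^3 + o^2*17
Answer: C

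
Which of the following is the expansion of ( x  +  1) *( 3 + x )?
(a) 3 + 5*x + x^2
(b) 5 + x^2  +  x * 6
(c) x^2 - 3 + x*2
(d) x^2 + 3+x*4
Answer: d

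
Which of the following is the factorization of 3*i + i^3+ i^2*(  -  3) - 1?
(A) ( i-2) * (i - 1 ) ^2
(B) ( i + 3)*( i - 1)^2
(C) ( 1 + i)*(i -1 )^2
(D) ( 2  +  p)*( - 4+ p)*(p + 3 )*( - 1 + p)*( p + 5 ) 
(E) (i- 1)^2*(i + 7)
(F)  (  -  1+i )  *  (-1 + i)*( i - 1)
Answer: F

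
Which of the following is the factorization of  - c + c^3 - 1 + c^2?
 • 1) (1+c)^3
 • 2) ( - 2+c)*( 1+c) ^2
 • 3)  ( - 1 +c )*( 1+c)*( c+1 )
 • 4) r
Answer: 3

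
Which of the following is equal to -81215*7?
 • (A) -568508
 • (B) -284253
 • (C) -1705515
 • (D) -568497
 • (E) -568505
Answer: E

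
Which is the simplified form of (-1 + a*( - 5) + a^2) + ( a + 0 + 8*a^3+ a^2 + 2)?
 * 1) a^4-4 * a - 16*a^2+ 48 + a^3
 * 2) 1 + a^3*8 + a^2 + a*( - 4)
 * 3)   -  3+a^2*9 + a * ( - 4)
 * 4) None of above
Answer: 4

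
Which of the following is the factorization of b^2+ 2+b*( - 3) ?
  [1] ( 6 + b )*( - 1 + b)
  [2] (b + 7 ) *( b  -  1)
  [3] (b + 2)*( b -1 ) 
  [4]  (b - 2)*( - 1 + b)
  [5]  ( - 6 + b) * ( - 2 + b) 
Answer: 4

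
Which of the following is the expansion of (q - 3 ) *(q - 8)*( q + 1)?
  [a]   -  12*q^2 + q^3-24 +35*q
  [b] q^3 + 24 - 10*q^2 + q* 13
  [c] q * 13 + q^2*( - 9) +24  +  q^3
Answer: b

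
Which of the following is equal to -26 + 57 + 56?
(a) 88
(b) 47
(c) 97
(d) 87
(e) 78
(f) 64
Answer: d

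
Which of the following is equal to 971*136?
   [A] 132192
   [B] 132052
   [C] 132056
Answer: C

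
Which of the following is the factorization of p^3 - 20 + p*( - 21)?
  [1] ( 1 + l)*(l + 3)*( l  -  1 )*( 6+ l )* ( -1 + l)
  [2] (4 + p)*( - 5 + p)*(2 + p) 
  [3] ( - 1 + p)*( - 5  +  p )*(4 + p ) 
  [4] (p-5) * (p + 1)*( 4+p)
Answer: 4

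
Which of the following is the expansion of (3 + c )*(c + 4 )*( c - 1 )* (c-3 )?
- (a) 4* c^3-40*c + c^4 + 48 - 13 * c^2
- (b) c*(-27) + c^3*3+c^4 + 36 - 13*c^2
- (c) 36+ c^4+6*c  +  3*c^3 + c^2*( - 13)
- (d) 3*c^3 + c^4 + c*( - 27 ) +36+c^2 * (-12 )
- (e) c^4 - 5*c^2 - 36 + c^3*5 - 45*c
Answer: b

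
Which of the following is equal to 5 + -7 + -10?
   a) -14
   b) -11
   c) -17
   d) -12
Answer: d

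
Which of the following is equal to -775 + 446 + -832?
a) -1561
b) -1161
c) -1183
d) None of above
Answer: b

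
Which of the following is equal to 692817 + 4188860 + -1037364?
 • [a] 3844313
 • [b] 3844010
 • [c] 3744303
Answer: a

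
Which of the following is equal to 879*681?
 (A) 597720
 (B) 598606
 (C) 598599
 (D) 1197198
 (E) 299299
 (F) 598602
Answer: C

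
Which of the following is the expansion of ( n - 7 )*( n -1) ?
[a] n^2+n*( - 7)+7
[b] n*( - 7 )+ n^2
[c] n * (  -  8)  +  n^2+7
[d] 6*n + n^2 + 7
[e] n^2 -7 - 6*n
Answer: c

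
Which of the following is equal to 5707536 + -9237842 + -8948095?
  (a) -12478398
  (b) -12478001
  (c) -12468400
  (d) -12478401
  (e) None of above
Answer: d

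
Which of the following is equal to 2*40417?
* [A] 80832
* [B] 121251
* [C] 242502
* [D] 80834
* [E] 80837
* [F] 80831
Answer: D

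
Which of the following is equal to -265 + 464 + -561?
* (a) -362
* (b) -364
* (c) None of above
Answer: a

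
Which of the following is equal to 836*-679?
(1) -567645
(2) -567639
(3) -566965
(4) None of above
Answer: 4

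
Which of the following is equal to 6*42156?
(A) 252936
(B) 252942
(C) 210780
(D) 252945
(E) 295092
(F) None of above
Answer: A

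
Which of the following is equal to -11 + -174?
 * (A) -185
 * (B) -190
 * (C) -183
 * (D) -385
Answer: A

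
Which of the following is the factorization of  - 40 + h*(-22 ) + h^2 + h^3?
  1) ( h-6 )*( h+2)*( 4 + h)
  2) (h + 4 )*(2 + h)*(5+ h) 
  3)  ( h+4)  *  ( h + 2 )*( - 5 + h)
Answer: 3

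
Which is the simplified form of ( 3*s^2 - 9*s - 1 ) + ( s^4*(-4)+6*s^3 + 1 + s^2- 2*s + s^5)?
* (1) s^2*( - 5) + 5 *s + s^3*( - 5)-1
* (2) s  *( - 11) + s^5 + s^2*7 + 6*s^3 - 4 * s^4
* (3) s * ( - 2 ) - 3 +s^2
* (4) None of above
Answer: 4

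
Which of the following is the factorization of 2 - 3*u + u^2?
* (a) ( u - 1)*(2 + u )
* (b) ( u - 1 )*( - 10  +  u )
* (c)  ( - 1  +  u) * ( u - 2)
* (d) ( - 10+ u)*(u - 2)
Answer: c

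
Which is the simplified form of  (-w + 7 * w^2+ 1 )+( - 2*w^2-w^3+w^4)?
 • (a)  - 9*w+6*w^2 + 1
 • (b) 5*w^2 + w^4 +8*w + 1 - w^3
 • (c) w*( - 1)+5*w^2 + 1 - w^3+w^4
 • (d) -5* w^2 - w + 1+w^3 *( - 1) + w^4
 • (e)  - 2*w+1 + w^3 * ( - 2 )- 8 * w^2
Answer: c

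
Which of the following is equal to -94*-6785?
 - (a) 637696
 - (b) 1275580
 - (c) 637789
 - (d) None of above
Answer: d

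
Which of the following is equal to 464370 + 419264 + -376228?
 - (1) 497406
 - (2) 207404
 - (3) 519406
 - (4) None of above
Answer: 4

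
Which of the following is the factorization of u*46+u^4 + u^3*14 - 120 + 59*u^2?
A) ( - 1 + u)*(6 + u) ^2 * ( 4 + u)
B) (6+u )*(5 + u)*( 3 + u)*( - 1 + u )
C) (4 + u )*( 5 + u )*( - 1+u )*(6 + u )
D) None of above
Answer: C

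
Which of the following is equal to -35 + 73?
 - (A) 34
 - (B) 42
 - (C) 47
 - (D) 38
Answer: D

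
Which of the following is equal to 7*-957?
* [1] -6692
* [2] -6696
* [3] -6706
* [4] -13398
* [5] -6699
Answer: 5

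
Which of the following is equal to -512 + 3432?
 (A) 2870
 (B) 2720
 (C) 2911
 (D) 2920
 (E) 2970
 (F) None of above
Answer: D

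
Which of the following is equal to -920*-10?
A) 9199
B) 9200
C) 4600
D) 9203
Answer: B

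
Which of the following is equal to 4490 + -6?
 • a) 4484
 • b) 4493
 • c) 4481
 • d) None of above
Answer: a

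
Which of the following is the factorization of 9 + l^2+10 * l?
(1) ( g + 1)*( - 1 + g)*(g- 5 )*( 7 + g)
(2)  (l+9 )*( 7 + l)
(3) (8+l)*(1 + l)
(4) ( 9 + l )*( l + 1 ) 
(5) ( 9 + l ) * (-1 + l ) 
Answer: 4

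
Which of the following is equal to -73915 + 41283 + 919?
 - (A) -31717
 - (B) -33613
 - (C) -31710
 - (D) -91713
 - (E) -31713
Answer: E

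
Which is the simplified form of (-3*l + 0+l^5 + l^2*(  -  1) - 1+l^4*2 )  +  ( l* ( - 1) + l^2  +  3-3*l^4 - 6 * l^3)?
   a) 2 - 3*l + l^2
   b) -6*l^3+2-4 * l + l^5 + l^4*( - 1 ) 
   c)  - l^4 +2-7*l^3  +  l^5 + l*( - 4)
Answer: b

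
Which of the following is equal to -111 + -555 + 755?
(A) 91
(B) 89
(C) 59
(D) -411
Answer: B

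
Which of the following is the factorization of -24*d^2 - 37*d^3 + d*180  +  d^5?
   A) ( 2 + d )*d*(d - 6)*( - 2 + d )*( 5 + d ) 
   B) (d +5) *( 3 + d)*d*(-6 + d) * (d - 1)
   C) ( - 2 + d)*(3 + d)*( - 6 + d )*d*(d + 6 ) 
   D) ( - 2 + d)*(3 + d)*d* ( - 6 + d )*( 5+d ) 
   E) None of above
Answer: D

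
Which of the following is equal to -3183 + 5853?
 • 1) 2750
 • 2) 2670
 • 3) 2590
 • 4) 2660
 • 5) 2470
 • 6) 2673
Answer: 2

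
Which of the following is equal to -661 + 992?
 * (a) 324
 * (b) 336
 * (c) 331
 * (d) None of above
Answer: c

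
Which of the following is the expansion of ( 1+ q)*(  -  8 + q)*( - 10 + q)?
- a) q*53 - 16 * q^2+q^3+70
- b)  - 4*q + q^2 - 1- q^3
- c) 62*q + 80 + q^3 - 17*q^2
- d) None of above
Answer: c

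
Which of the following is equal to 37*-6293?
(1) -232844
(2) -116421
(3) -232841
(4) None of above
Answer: 3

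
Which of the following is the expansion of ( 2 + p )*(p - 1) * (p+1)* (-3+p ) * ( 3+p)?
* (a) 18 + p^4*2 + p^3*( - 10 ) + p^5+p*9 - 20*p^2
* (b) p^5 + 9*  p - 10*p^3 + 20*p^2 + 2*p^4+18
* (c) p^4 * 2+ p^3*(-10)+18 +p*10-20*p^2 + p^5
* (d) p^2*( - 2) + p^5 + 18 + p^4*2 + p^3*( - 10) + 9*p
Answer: a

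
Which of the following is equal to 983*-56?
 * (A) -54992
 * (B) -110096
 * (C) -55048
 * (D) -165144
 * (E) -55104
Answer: C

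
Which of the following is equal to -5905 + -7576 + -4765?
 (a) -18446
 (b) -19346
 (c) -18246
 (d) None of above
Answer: c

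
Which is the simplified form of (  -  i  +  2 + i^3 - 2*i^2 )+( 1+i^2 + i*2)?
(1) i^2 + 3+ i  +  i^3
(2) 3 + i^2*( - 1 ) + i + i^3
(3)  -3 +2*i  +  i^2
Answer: 2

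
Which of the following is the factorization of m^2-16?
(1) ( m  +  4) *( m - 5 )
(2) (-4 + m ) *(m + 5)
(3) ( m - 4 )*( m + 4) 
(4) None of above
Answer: 3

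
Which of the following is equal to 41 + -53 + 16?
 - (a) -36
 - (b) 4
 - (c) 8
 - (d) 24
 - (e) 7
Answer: b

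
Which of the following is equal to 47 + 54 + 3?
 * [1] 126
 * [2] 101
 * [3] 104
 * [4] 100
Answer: 3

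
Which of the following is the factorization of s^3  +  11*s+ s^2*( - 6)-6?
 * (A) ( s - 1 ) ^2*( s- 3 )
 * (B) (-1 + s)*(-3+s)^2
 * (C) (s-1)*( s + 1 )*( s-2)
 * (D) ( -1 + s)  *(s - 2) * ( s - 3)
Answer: D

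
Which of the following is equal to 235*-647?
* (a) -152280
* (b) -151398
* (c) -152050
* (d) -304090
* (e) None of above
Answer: e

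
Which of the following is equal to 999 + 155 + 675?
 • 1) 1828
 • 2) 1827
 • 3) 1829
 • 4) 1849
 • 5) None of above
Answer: 3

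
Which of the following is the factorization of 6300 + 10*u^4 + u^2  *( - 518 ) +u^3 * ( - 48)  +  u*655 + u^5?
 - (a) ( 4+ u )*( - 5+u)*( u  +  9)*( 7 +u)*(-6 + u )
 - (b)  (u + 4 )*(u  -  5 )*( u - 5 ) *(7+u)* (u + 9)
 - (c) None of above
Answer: b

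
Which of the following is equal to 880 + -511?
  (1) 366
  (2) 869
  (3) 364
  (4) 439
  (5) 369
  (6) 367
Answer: 5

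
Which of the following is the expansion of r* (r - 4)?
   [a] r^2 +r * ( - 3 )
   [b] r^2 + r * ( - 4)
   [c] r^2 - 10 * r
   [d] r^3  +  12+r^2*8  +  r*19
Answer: b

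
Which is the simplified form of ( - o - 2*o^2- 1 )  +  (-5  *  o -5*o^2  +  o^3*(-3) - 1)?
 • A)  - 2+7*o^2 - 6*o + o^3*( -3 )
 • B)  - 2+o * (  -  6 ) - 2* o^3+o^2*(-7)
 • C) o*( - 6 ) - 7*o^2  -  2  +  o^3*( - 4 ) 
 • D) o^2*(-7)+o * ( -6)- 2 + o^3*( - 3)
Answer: D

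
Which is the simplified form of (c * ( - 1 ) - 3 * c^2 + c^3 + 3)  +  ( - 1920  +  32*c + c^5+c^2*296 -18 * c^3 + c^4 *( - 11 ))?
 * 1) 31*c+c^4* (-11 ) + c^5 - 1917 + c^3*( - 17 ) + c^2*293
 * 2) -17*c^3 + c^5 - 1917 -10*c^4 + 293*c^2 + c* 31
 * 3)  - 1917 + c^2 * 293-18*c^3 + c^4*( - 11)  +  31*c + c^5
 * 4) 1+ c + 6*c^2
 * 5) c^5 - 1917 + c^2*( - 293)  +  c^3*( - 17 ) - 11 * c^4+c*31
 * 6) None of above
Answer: 1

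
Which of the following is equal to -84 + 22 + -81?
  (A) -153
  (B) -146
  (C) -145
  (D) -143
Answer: D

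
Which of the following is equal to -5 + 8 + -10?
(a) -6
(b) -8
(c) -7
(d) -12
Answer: c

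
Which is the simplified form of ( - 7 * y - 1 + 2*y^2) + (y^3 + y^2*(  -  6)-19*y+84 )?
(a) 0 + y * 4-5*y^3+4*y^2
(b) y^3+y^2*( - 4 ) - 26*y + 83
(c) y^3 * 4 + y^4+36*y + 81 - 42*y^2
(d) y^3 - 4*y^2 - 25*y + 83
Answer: b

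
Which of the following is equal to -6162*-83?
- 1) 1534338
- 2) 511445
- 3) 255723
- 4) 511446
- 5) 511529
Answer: 4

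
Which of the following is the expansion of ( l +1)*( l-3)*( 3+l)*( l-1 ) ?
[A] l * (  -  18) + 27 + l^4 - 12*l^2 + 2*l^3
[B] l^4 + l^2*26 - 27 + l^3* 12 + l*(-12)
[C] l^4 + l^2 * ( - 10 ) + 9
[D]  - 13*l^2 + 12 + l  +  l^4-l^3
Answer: C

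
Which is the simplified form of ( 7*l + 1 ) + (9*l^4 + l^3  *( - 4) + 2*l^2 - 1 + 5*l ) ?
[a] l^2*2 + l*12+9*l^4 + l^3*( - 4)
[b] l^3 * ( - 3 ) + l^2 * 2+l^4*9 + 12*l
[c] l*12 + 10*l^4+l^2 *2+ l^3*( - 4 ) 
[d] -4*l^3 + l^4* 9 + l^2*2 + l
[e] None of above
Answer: a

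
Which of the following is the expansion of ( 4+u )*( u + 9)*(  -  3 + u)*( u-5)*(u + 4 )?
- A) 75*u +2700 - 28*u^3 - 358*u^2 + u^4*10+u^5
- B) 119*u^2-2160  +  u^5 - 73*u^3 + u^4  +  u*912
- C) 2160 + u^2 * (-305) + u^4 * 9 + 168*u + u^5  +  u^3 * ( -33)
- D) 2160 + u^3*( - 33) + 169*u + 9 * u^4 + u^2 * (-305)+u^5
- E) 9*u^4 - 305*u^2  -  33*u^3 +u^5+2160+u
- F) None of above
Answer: C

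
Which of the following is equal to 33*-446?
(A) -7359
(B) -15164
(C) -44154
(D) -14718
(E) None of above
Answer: D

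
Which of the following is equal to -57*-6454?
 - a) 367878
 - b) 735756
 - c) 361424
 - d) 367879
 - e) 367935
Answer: a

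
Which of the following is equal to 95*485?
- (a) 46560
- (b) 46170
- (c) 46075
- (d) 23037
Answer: c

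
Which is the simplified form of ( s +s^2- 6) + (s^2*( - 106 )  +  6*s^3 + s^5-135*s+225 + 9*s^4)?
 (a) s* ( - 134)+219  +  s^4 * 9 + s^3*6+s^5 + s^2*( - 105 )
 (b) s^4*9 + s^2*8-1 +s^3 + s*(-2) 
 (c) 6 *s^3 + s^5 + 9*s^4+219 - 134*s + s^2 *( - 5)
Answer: a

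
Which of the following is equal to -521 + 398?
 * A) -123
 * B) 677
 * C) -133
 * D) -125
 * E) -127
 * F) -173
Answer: A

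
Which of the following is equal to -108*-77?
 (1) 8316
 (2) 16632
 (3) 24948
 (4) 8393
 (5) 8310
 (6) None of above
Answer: 1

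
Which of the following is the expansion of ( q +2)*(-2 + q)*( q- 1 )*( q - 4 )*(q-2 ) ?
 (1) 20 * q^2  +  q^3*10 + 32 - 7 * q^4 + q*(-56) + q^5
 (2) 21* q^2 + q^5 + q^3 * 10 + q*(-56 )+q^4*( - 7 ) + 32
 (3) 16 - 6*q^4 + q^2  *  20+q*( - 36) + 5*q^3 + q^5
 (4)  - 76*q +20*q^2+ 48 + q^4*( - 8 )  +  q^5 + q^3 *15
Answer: 1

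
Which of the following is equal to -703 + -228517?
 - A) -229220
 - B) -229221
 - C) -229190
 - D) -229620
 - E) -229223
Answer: A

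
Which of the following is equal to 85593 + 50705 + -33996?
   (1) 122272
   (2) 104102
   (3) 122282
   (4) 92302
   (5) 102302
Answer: 5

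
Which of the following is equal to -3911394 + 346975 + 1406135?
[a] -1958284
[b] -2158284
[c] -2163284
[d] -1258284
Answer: b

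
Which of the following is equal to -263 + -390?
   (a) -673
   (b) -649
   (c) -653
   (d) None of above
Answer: c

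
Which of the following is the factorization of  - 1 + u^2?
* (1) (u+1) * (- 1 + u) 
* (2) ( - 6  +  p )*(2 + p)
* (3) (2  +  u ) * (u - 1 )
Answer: 1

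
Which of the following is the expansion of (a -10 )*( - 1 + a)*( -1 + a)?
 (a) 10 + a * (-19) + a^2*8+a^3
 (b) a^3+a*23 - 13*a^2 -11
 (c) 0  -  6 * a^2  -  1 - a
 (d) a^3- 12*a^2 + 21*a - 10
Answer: d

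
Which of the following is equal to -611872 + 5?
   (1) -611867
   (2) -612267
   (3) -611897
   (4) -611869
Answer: 1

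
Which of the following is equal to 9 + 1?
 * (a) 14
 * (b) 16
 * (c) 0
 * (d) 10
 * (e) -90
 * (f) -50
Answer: d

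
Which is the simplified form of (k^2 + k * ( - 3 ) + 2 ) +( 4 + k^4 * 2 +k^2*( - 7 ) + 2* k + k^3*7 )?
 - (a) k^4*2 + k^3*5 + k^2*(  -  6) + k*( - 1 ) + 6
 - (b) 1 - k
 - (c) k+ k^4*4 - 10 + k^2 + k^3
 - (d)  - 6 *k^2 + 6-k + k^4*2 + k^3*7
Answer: d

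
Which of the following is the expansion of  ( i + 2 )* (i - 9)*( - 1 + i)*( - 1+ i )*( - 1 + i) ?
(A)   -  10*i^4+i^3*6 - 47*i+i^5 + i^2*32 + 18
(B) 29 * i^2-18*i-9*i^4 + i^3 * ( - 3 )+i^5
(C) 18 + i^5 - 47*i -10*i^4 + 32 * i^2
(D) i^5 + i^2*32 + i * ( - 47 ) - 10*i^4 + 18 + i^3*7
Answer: A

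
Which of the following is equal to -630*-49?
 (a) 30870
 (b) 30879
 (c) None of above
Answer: a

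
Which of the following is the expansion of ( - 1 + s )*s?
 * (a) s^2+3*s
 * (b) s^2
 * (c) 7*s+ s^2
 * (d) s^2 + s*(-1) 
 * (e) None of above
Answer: d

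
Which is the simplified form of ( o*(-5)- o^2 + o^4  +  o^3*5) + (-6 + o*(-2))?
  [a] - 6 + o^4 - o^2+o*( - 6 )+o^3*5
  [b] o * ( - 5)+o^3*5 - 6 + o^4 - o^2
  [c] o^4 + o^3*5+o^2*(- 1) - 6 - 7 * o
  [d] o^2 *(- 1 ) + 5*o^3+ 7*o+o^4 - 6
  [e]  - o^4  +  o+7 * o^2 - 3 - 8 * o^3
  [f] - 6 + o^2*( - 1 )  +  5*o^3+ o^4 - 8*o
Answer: c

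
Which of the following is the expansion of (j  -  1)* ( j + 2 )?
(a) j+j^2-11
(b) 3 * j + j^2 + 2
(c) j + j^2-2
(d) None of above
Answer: c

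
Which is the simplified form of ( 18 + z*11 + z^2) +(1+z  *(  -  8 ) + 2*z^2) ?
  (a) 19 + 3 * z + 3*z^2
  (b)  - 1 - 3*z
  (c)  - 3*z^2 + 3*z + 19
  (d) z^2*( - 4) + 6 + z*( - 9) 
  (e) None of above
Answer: a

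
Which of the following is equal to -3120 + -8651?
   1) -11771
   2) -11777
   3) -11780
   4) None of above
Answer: 1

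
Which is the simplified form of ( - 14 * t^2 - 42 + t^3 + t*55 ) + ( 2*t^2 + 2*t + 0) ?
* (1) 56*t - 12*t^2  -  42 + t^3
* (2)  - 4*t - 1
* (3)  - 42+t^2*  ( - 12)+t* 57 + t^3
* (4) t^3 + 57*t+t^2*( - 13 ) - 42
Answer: 3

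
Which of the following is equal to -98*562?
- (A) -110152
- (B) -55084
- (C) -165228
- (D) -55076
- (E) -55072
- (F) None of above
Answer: D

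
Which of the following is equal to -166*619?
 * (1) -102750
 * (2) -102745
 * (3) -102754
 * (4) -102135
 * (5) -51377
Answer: 3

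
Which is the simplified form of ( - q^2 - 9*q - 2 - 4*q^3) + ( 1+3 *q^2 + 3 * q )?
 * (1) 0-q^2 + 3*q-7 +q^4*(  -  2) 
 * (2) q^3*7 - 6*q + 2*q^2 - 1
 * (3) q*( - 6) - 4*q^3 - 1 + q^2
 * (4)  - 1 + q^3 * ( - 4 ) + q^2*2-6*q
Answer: 4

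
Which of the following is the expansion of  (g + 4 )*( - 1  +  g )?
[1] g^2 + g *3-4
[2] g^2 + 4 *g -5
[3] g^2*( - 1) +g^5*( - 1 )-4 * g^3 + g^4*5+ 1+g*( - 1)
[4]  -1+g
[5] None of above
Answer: 1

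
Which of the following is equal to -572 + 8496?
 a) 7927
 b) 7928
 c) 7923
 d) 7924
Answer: d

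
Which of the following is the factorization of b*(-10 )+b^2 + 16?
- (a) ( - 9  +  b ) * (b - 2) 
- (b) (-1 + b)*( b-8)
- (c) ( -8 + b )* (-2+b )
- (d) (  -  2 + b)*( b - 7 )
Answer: c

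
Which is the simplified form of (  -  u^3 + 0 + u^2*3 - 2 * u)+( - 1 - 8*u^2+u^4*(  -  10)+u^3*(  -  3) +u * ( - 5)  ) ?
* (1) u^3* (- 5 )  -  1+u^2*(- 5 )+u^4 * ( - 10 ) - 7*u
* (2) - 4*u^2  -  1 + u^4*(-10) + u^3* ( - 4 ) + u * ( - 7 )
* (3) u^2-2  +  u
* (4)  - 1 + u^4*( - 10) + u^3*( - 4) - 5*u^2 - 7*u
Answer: 4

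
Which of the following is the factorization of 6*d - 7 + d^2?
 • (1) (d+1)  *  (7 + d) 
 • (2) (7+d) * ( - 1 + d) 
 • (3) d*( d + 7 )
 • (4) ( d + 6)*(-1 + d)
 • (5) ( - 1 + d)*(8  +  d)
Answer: 2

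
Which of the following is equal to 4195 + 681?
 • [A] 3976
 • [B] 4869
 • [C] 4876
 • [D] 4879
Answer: C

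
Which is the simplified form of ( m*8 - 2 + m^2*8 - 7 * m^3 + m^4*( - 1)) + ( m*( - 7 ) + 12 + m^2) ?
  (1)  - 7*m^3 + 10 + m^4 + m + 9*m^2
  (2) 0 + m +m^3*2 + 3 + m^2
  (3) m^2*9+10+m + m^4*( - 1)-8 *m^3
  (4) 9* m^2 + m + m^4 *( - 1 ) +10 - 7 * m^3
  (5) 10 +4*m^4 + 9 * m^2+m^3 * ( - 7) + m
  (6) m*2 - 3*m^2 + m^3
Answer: 4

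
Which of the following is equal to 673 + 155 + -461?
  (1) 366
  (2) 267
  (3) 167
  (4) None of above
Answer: 4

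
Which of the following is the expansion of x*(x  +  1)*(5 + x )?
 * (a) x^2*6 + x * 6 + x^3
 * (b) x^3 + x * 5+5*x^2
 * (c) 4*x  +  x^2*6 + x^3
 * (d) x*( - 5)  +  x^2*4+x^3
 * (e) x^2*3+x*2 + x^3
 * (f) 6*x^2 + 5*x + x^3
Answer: f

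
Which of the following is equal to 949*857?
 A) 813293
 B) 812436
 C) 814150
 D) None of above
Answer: A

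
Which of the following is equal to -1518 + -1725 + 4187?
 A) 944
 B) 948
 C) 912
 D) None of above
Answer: A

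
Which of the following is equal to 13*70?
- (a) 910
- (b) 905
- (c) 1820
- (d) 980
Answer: a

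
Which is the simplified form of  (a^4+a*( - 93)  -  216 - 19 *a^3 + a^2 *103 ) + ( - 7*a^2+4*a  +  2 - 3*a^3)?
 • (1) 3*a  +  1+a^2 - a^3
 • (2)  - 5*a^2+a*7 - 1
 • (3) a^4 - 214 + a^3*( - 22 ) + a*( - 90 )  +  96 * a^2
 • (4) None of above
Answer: 4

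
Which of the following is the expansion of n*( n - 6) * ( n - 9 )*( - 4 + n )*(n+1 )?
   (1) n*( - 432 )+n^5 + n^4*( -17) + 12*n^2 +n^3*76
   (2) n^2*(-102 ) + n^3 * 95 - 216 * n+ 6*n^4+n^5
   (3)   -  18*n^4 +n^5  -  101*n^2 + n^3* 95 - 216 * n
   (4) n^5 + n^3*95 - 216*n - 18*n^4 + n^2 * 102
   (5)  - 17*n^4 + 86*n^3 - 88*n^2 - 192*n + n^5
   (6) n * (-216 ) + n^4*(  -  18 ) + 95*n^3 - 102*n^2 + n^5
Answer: 6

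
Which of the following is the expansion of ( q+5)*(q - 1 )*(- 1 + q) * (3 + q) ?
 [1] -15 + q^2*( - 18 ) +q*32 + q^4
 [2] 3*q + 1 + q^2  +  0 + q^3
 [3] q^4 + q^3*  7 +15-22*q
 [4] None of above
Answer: 4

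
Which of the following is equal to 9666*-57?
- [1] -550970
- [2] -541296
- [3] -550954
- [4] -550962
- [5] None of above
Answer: 4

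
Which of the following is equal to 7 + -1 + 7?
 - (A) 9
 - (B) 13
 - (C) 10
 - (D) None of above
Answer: B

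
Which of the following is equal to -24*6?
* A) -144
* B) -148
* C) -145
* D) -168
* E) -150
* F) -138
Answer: A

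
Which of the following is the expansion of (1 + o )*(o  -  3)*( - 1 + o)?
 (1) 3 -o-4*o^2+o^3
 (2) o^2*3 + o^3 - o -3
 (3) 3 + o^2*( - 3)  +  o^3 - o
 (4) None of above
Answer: 3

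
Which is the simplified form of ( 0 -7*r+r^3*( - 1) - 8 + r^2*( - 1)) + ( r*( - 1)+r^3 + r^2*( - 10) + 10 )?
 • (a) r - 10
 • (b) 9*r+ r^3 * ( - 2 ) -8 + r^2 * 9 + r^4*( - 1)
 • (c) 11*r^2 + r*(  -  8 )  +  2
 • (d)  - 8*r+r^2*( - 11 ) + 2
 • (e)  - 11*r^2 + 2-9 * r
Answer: d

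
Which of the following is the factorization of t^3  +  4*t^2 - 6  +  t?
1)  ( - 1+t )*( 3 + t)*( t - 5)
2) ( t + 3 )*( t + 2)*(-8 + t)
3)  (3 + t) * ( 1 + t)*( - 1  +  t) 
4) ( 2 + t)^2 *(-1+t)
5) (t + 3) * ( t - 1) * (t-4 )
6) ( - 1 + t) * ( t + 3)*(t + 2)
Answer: 6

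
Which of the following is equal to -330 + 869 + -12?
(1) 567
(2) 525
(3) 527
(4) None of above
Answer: 3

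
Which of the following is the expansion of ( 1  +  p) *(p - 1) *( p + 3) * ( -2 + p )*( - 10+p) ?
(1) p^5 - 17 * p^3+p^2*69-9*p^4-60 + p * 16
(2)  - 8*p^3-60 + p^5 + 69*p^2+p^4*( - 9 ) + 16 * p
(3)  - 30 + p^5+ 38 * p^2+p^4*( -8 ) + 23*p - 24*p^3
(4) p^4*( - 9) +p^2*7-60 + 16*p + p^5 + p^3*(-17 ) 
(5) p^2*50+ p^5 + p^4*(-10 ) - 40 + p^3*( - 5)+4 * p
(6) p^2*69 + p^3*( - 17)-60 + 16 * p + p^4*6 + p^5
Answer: 1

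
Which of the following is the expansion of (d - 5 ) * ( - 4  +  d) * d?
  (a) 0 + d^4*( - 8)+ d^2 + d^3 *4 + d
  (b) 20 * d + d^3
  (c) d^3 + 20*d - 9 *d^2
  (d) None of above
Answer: c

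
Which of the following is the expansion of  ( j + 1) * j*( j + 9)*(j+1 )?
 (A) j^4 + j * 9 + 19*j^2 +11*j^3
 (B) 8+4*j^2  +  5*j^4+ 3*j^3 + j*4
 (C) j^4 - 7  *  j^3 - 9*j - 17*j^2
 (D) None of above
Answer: A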